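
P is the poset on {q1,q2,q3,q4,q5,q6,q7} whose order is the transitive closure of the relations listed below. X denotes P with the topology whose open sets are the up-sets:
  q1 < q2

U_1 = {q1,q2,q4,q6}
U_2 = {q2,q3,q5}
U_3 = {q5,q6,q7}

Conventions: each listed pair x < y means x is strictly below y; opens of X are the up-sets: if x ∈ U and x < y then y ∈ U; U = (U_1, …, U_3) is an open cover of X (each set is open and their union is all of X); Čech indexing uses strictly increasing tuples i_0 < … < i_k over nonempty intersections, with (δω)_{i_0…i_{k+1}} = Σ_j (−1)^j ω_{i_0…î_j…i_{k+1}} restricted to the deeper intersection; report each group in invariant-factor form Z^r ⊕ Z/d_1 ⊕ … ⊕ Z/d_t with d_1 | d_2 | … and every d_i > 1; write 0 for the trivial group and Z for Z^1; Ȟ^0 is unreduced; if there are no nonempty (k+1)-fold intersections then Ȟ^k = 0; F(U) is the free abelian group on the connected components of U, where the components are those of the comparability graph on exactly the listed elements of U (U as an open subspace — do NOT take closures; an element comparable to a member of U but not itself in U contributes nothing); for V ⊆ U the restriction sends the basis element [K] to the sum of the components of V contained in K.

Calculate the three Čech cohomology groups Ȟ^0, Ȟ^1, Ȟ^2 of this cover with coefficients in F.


intersection data:
  U12={q2} U13={q6} U23={q5}
components per intersection:
  U1: {q1,q2} {q4} {q6}
  U2: {q2} {q3} {q5}
  U3: {q5} {q6} {q7}
  U12: {q2}
  U13: {q6}
  U23: {q5}
C dims 9,3; δ0: rk 3, SNF 1^3
Ȟ^0 = (9 − 3) − 0 = 6, so Ȟ^0 ≅ Z^6
Ȟ^1 = (3 − 0) − 3 = 0, so Ȟ^1 ≅ 0
Ȟ^2 = (0 − 0) − 0 = 0, so Ȟ^2 ≅ 0

Ȟ^0 = Z^6, Ȟ^1 = 0, Ȟ^2 = 0


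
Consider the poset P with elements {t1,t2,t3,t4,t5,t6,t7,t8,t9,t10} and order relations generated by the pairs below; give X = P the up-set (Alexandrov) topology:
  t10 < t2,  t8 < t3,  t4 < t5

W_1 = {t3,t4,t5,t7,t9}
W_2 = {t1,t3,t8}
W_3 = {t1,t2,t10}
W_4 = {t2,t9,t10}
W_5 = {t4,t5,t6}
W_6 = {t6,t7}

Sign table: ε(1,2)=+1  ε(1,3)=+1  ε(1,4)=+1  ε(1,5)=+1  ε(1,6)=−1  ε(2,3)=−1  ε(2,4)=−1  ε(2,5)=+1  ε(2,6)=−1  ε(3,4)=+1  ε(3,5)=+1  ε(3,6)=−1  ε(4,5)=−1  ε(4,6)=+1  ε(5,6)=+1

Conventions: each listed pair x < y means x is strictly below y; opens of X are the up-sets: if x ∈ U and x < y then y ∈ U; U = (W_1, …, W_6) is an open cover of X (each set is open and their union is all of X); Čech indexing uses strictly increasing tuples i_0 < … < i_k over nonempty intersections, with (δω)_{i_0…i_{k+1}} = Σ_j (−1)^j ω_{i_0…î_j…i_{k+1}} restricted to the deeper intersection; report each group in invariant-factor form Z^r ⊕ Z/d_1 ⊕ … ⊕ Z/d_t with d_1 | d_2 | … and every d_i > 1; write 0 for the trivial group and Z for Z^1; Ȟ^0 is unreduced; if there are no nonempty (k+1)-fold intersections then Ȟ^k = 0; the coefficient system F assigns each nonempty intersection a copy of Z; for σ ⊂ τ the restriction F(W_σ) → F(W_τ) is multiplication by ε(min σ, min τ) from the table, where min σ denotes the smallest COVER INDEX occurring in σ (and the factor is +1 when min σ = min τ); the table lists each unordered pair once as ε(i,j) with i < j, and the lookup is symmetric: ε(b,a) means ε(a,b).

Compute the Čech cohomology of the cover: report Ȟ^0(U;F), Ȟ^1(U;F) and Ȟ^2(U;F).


cover nerve:
  W12={t3} W14={t9} W15={t4,t5} W16={t7} W23={t1} W34={t2,t10} W56={t6}
C dims 6,7; δ0: rk 6, SNF 1^5·2
Ȟ^0: (6−6)−0=0 ⇒ 0
Ȟ^1: (7−0)−6=1 plus torsion [2] ⇒ Z ⊕ Z/2
Ȟ^2: (0−0)−0=0 ⇒ 0

Ȟ^0 = 0, Ȟ^1 = Z ⊕ Z/2, Ȟ^2 = 0


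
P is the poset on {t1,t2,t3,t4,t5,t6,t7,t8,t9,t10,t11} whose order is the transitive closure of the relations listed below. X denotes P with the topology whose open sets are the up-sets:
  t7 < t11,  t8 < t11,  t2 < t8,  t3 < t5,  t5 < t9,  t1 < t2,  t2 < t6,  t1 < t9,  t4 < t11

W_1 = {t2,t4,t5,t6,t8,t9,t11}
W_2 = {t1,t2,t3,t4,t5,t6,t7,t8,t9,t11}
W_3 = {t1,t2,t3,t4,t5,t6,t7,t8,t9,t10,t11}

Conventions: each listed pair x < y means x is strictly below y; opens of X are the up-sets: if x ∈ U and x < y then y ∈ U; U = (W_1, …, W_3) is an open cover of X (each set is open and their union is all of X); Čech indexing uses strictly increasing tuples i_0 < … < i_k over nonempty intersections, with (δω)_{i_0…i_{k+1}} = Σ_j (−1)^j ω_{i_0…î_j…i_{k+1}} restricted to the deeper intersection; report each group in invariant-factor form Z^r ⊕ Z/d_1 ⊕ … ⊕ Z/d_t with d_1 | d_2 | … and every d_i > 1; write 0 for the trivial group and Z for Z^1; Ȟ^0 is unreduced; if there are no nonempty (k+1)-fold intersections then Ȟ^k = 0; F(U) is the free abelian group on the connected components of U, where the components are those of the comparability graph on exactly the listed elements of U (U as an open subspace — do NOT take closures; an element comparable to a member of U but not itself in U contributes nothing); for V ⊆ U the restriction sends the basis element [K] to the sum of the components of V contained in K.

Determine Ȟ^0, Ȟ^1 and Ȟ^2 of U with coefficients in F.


nonempty intersections:
  W12={t2,t4,t5,t6,t8,t9,t11} W13={t2,t4,t5,t6,t8,t9,t11} W23={t1,t2,t3,t4,t5,t6,t7,t8,t9,t11}
  W123={t2,t4,t5,t6,t8,t9,t11}
components per intersection:
  W1: {t2,t4,t6,t8,t11} {t5,t9}
  W2: {t1,t2,t3,t4,t5,t6,t7,t8,t9,t11}
  W3: {t1,t2,t3,t4,t5,t6,t7,t8,t9,t11} {t10}
  W12: {t2,t4,t6,t8,t11} {t5,t9}
  W13: {t2,t4,t6,t8,t11} {t5,t9}
  W23: {t1,t2,t3,t4,t5,t6,t7,t8,t9,t11}
  W123: {t2,t4,t6,t8,t11} {t5,t9}
C dims 5,5,2; δ0: rk 3, SNF 1^3; δ1: rk 2, SNF 1^2
Ȟ^0: (5−3)−0=2 ⇒ Z^2
Ȟ^1: (5−2)−3=0 ⇒ 0
Ȟ^2: (2−0)−2=0 ⇒ 0

Ȟ^0 = Z^2, Ȟ^1 = 0 and Ȟ^2 = 0


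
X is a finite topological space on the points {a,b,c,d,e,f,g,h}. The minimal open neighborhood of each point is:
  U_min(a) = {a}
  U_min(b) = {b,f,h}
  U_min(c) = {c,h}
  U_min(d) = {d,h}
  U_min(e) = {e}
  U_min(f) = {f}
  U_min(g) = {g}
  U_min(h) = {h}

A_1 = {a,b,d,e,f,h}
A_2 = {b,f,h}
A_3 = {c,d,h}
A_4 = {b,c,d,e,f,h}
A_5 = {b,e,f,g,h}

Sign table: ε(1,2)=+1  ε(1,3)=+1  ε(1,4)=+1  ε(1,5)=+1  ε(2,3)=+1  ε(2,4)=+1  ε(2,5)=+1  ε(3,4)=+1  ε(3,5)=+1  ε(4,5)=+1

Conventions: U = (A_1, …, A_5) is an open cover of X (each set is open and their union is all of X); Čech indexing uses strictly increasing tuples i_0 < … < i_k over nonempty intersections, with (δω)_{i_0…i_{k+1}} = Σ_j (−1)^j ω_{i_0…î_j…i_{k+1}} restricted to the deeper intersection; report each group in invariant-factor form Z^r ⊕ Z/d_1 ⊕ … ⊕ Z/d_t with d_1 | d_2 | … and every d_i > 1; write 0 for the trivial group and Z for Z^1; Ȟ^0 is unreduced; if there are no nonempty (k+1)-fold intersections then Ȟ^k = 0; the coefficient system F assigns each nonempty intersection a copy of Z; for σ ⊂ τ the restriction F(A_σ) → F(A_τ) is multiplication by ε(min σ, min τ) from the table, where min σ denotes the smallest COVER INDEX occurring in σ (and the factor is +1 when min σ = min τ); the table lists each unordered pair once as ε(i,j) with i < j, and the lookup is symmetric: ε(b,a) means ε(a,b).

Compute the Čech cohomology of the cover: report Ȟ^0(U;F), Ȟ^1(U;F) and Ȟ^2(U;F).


Ȟ^0 = Z, Ȟ^1 = 0, Ȟ^2 = 0

nonempty overlaps:
  A12={b,f,h} A13={d,h} A14={b,d,e,f,h} A15={b,e,f,h} A23={h} A24={b,f,h} A25={b,f,h} A34={c,d,h} A35={h} A45={b,e,f,h}
  A123={h} A124={b,f,h} A125={b,f,h} A134={d,h} A135={h} A145={b,e,f,h} A234={h} A235={h} A245={b,f,h} A345={h}
  A1234={h} A1235={h} A1245={b,f,h} A1345={h} A2345={h}
  A12345={h}
C dims 5,10,10,5; δ0: rk 4, SNF 1^4; δ1: rk 6, SNF 1^6; δ2: rk 4, SNF 1^4
degree 0: 5−4−0 = 1 → Ȟ^0 ≅ Z
degree 1: 10−6−4 = 0 → Ȟ^1 ≅ 0
degree 2: 10−4−6 = 0 → Ȟ^2 ≅ 0


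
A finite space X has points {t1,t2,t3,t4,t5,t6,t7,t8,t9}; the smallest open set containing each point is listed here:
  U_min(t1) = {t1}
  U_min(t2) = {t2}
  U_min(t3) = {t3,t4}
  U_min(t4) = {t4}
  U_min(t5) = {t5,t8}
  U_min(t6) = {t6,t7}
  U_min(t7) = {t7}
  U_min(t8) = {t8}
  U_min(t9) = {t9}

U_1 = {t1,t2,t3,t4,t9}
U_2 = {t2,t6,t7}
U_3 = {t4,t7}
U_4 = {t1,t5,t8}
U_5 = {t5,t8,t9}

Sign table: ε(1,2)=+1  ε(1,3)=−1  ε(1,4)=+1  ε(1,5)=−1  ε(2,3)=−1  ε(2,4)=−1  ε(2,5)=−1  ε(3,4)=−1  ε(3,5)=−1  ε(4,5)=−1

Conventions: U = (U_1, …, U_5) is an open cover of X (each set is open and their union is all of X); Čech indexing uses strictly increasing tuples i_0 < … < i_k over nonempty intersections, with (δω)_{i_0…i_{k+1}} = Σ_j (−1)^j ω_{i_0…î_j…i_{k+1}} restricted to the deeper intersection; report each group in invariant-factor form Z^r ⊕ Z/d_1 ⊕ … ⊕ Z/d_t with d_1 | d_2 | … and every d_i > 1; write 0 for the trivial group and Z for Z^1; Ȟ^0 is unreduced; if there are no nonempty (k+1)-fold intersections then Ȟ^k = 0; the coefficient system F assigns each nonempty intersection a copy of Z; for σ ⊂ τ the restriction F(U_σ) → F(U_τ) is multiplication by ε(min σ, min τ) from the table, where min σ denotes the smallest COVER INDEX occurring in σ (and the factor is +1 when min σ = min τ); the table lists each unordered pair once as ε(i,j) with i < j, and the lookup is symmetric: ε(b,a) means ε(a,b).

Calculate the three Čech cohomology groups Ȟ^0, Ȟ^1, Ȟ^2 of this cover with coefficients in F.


nonempty intersections:
  U12={t2} U13={t4} U14={t1} U15={t9} U23={t7} U45={t5,t8}
C dims 5,6; δ0: rk 4, SNF 1^4
Ȟ^0: (5−4)−0=1 ⇒ Z
Ȟ^1: (6−0)−4=2 ⇒ Z^2
Ȟ^2: (0−0)−0=0 ⇒ 0

Ȟ^0(U;F) ≅ Z, Ȟ^1(U;F) ≅ Z^2 and Ȟ^2(U;F) ≅ 0


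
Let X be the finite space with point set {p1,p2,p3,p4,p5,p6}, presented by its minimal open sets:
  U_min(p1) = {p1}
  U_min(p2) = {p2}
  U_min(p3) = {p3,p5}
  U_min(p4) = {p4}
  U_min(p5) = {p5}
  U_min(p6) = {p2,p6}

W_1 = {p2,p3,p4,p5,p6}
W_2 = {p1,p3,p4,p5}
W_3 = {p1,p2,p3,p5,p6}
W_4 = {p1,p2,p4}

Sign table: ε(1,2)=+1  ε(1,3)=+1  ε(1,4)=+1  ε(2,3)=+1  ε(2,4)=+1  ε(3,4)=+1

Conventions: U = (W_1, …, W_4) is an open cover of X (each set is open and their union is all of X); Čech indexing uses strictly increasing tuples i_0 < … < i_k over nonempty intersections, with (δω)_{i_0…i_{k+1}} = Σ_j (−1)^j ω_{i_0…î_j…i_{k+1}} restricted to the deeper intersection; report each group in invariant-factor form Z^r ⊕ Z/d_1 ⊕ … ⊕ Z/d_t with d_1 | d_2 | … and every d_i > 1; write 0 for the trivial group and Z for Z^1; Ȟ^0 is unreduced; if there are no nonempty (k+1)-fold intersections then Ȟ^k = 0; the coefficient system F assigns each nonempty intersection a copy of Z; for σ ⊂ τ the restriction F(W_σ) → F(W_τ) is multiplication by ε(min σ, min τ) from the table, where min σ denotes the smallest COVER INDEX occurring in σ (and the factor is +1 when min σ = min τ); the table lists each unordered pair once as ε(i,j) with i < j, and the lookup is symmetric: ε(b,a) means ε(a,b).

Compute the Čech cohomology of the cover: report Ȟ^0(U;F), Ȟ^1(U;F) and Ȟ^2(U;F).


nonempty overlaps:
  W12={p3,p4,p5} W13={p2,p3,p5,p6} W14={p2,p4} W23={p1,p3,p5} W24={p1,p4} W34={p1,p2}
  W123={p3,p5} W124={p4} W134={p2} W234={p1}
C dims 4,6,4; δ0: rk 3, SNF 1^3; δ1: rk 3, SNF 1^3
degree 0: 4−3−0 = 1 → Ȟ^0 ≅ Z
degree 1: 6−3−3 = 0 → Ȟ^1 ≅ 0
degree 2: 4−0−3 = 1 → Ȟ^2 ≅ Z

Ȟ^0 ≅ Z, Ȟ^1 ≅ 0, Ȟ^2 ≅ Z


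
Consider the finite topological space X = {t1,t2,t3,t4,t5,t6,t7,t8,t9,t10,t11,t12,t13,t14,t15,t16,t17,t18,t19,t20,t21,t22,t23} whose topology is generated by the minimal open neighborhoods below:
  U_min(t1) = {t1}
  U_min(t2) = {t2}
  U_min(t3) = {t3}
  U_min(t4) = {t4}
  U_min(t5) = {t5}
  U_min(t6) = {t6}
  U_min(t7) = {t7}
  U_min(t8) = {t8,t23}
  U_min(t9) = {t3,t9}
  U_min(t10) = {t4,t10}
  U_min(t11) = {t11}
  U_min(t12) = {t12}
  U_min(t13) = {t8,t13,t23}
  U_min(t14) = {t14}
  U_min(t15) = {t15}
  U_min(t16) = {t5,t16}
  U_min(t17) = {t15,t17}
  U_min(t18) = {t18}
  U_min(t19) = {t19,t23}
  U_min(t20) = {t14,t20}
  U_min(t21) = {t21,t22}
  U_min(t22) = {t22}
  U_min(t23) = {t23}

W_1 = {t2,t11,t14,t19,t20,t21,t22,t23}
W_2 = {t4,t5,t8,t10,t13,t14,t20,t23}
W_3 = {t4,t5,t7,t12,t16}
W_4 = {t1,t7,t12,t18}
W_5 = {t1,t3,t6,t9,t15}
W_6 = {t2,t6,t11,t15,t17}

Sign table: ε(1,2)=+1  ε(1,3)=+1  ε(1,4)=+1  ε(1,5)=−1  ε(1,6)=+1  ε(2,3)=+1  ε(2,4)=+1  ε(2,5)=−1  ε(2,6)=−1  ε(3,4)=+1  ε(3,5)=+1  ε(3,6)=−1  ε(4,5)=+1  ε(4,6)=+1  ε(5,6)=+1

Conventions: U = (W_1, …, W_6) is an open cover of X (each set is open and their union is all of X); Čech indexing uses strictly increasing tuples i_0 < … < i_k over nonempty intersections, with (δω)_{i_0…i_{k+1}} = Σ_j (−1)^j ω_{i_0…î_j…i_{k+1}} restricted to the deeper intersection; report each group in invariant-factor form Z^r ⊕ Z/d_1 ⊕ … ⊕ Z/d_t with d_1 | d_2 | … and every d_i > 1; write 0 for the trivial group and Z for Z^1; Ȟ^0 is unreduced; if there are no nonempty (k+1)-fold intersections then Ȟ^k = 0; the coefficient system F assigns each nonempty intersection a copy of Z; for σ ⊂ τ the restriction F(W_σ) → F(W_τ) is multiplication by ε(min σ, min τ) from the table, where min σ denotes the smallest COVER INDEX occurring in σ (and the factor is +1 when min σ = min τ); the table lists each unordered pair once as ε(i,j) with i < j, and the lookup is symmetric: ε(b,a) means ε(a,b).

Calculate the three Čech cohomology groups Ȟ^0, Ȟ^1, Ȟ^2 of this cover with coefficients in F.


nerve simplices:
  W12={t14,t20,t23} W16={t2,t11} W23={t4,t5} W34={t7,t12} W45={t1} W56={t6,t15}
C dims 6,6; δ0: rk 5, SNF 1^5
degree 0: 6−5−0 = 1 → Ȟ^0 ≅ Z
degree 1: 6−0−5 = 1 → Ȟ^1 ≅ Z
degree 2: 0−0−0 = 0 → Ȟ^2 ≅ 0

Ȟ^0 ≅ Z, Ȟ^1 ≅ Z and Ȟ^2 ≅ 0


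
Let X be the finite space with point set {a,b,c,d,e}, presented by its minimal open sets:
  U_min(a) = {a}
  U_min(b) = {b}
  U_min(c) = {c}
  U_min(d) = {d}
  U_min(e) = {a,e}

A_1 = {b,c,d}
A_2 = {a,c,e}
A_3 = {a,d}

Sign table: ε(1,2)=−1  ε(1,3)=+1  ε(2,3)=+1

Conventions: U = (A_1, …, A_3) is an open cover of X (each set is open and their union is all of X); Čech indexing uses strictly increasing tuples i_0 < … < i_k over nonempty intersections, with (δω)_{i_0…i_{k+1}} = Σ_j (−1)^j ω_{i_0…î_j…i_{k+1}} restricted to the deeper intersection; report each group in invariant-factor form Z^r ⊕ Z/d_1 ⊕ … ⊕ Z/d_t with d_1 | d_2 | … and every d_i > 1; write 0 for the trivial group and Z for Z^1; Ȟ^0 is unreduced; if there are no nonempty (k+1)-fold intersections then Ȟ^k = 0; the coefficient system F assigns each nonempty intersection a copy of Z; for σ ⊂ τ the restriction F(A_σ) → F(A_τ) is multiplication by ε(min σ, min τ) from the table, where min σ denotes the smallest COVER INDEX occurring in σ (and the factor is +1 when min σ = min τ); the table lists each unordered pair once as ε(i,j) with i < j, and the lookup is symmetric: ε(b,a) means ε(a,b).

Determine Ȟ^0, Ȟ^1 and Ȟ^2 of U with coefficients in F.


intersection data:
  A12={c} A13={d} A23={a}
C dims 3,3; δ0: rk 3, SNF 1^2·2
Ȟ^0 = (3 − 3) − 0 = 0, so Ȟ^0 ≅ 0
Ȟ^1 = (3 − 0) − 3 = 0 plus torsion [2], so Ȟ^1 ≅ Z/2
Ȟ^2 = (0 − 0) − 0 = 0, so Ȟ^2 ≅ 0

Ȟ^0 ≅ 0,  Ȟ^1 ≅ Z/2,  Ȟ^2 ≅ 0


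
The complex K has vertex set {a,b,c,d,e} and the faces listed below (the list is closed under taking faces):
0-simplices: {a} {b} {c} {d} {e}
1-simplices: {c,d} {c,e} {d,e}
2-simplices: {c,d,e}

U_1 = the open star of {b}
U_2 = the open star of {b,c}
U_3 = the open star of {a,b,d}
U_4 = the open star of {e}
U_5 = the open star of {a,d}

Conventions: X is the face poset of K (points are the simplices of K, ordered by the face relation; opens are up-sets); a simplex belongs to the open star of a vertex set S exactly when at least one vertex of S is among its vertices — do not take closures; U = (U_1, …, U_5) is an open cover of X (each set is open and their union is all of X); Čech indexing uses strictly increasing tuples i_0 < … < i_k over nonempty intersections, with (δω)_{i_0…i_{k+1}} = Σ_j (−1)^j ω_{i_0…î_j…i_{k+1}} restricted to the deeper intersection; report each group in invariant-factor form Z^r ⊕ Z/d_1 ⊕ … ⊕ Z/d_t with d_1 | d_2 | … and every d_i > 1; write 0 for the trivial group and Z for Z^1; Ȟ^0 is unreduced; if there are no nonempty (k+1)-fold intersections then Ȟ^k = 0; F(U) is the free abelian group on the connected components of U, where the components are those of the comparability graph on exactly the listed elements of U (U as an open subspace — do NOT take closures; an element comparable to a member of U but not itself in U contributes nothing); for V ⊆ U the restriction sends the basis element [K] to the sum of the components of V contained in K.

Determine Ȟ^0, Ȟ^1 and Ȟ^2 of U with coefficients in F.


Ȟ^0 ≅ Z^3,  Ȟ^1 ≅ 0,  Ȟ^2 ≅ 0

cover nerve:
  U1={{b}} U2={{b},{c},{c,d},{c,e},{c,d,e}} U3={{a},{b},{d},{c,d},{d,e},{c,d,e}} U4={{e},{c,e},{d,e},{c,d,e}} U5={{a},{d},{c,d},{d,e},{c,d,e}}
  U12={{b}} U13={{b}} U23={{b},{c,d},{c,d,e}} U24={{c,e},{c,d,e}} U25={{c,d},{c,d,e}} U34={{d,e},{c,d,e}} U35={{a},{d},{c,d},{d,e},{c,d,e}} U45={{d,e},{c,d,e}}
  U123={{b}} U234={{c,d,e}} U235={{c,d},{c,d,e}} U245={{c,d,e}} U345={{d,e},{c,d,e}}
  U2345={{c,d,e}}
components per intersection:
  U1: {{b}}
  U2: {{b}} {{c},{c,d},{c,e},{c,d,e}}
  U3: {{a}} {{b}} {{d},{c,d},{d,e},{c,d,e}}
  U4: {{e},{c,e},{d,e},{c,d,e}}
  U5: {{a}} {{d},{c,d},{d,e},{c,d,e}}
  U12: {{b}}
  U13: {{b}}
  U23: {{b}} {{c,d},{c,d,e}}
  U24: {{c,e},{c,d,e}}
  U25: {{c,d},{c,d,e}}
  U34: {{d,e},{c,d,e}}
  U35: {{a}} {{d},{c,d},{d,e},{c,d,e}}
  U45: {{d,e},{c,d,e}}
  U123: {{b}}
  U234: {{c,d,e}}
  U235: {{c,d},{c,d,e}}
  U245: {{c,d,e}}
  U345: {{d,e},{c,d,e}}
  U2345: {{c,d,e}}
C dims 9,10,5,1; δ0: rk 6, SNF 1^6; δ1: rk 4, SNF 1^4; δ2: rk 1, SNF 1^1
Ȟ^0: (9−6)−0=3 ⇒ Z^3
Ȟ^1: (10−4)−6=0 ⇒ 0
Ȟ^2: (5−1)−4=0 ⇒ 0


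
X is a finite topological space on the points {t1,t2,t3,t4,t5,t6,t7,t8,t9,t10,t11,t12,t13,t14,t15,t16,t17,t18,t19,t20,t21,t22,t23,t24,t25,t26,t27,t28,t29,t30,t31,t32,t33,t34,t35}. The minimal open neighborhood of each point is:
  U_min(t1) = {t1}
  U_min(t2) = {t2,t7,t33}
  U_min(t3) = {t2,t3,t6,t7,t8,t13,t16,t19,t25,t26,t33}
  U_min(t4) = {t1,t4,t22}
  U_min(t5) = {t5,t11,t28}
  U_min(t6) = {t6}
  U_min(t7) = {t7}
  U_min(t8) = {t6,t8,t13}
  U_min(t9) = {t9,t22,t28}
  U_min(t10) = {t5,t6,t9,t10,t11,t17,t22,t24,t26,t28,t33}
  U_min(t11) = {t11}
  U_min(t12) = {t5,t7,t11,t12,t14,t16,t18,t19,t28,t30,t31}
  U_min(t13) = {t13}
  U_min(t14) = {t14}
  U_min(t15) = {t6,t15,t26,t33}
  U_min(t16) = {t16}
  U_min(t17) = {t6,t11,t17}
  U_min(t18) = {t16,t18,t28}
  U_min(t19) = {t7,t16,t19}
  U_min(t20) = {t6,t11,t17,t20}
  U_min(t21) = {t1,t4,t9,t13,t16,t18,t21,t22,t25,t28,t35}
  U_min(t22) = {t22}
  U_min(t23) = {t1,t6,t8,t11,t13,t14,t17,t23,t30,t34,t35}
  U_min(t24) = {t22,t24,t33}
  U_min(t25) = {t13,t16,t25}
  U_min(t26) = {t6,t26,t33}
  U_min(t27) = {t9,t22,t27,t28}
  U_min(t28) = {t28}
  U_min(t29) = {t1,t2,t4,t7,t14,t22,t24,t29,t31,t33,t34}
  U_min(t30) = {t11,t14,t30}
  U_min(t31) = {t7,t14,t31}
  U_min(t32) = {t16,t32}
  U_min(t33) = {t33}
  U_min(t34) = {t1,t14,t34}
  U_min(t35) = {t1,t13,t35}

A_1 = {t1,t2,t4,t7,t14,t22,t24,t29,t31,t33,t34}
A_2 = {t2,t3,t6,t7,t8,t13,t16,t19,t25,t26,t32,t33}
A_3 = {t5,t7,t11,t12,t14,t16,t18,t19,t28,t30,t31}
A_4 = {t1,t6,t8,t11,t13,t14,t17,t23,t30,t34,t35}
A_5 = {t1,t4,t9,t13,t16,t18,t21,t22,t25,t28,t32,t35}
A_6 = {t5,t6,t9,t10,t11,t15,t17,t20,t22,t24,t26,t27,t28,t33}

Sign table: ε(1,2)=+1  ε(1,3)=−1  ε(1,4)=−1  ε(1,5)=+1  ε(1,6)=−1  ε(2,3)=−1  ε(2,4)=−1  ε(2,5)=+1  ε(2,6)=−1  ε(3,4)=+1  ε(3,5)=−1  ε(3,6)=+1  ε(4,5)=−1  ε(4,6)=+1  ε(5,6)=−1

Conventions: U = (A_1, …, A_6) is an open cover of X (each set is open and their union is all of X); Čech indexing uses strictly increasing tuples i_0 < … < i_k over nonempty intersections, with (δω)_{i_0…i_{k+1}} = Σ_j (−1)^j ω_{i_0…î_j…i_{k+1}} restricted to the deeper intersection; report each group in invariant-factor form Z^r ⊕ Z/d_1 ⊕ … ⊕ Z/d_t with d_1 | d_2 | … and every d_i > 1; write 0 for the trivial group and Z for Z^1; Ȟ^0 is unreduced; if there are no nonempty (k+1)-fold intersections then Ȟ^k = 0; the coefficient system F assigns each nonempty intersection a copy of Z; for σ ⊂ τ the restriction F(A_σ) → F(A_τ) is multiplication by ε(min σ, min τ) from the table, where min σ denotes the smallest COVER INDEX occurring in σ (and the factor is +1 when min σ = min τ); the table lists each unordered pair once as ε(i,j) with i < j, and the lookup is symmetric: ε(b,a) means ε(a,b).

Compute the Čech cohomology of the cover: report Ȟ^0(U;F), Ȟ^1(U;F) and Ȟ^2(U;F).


nerve simplices:
  A12={t2,t7,t33} A13={t7,t14,t31} A14={t1,t14,t34} A15={t1,t4,t22} A16={t22,t24,t33} A23={t7,t16,t19} A24={t6,t8,t13} A25={t13,t16,t25,t32} A26={t6,t26,t33} A34={t11,t14,t30} A35={t16,t18,t28} A36={t5,t11,t28} A45={t1,t13,t35} A46={t6,t11,t17} A56={t9,t22,t28}
  A123={t7} A126={t33} A134={t14} A145={t1} A156={t22} A235={t16} A245={t13} A246={t6} A346={t11} A356={t28}
C dims 6,15,10; δ0: rk 5, SNF 1^5; δ1: rk 10, SNF 1^9·2
degree 0: 6−5−0 = 1 → Ȟ^0 ≅ Z
degree 1: 15−10−5 = 0 → Ȟ^1 ≅ 0
degree 2: 10−0−10 = 0 plus torsion [2] → Ȟ^2 ≅ Z/2

Ȟ^0 = Z; Ȟ^1 = 0; Ȟ^2 = Z/2


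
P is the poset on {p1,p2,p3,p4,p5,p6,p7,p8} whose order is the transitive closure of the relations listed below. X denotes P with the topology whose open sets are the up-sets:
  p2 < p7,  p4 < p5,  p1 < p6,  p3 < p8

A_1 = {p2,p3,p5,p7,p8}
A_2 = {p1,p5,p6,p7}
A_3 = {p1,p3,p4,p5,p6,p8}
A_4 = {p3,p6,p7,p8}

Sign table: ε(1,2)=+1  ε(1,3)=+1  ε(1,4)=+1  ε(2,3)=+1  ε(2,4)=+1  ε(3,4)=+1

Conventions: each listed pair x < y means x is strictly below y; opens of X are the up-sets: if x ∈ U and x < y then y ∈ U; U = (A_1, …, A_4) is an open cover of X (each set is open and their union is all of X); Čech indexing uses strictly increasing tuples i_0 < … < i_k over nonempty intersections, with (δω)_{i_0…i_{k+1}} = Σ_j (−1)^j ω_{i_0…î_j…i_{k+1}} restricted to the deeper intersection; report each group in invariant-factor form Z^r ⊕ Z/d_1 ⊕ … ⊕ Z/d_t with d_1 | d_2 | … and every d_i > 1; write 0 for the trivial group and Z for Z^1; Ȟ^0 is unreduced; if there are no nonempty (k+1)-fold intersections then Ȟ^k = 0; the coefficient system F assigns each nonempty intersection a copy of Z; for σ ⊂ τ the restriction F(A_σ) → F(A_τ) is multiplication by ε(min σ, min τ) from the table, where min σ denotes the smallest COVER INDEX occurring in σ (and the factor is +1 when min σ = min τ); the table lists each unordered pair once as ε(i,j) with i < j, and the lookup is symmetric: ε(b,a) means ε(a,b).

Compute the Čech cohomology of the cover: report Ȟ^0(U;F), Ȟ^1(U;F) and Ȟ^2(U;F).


nonempty intersections:
  A12={p5,p7} A13={p3,p5,p8} A14={p3,p7,p8} A23={p1,p5,p6} A24={p6,p7} A34={p3,p6,p8}
  A123={p5} A124={p7} A134={p3,p8} A234={p6}
C dims 4,6,4; δ0: rk 3, SNF 1^3; δ1: rk 3, SNF 1^3
Ȟ^0: (4−3)−0=1 ⇒ Z
Ȟ^1: (6−3)−3=0 ⇒ 0
Ȟ^2: (4−0)−3=1 ⇒ Z

Ȟ^0 = Z,  Ȟ^1 = 0,  Ȟ^2 = Z


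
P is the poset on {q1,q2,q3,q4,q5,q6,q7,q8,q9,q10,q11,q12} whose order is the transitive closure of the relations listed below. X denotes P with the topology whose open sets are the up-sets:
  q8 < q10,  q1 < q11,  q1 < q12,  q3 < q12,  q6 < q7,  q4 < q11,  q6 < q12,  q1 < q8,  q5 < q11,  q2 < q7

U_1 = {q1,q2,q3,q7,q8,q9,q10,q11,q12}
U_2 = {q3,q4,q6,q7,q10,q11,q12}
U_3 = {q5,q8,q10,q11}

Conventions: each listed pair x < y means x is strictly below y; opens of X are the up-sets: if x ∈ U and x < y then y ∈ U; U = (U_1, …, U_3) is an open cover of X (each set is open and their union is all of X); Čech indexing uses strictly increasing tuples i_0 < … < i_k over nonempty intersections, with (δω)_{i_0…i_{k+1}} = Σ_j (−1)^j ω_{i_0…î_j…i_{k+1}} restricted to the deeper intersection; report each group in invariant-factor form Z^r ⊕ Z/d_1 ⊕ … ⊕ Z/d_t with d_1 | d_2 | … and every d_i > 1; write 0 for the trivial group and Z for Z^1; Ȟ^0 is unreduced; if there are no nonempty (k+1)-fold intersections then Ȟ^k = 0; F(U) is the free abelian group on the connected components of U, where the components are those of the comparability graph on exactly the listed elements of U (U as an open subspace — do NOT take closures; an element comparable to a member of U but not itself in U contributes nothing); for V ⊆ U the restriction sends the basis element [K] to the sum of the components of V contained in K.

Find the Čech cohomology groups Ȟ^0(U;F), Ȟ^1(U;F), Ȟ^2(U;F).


Ȟ^0 = Z^2, Ȟ^1 = 0 and Ȟ^2 = 0

nonempty intersections:
  U12={q3,q7,q10,q11,q12} U13={q8,q10,q11} U23={q10,q11}
  U123={q10,q11}
components per intersection:
  U1: {q1,q3,q8,q10,q11,q12} {q2,q7} {q9}
  U2: {q3,q6,q7,q12} {q4,q11} {q10}
  U3: {q5,q11} {q8,q10}
  U12: {q3,q12} {q7} {q10} {q11}
  U13: {q8,q10} {q11}
  U23: {q10} {q11}
  U123: {q10} {q11}
C dims 8,8,2; δ0: rk 6, SNF 1^6; δ1: rk 2, SNF 1^2
Ȟ^0: (8−6)−0=2 ⇒ Z^2
Ȟ^1: (8−2)−6=0 ⇒ 0
Ȟ^2: (2−0)−2=0 ⇒ 0


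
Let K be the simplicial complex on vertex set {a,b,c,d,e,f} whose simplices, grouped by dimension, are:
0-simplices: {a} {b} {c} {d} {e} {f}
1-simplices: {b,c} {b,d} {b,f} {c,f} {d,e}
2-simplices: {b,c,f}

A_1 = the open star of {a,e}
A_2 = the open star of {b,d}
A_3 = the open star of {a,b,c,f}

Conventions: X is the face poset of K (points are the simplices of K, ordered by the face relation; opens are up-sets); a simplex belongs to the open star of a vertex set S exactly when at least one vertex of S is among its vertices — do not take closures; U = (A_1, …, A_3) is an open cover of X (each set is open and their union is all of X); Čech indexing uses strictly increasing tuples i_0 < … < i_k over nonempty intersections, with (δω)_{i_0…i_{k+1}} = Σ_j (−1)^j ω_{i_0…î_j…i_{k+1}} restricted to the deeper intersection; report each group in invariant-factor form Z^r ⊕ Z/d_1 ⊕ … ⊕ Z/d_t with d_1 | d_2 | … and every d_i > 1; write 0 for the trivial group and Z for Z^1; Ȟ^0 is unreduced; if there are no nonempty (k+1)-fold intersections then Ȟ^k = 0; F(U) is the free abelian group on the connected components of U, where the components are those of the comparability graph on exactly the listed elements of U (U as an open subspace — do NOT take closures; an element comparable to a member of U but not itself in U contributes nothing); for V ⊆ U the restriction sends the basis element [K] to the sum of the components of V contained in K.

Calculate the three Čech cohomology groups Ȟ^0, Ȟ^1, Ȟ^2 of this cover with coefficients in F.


nonempty overlaps:
  A1={{a},{e},{d,e}} A2={{b},{d},{b,c},{b,d},{b,f},{d,e},{b,c,f}} A3={{a},{b},{c},{f},{b,c},{b,d},{b,f},{c,f},{b,c,f}}
  A12={{d,e}} A13={{a}} A23={{b},{b,c},{b,d},{b,f},{b,c,f}}
components per intersection:
  A1: {{a}} {{e},{d,e}}
  A2: {{b},{d},{b,c},{b,d},{b,f},{d,e},{b,c,f}}
  A3: {{a}} {{b},{c},{f},{b,c},{b,d},{b,f},{c,f},{b,c,f}}
  A12: {{d,e}}
  A13: {{a}}
  A23: {{b},{b,c},{b,d},{b,f},{b,c,f}}
C dims 5,3; δ0: rk 3, SNF 1^3
degree 0: 5−3−0 = 2 → Ȟ^0 ≅ Z^2
degree 1: 3−0−3 = 0 → Ȟ^1 ≅ 0
degree 2: 0−0−0 = 0 → Ȟ^2 ≅ 0

Ȟ^0(U;F) ≅ Z^2; Ȟ^1(U;F) ≅ 0; Ȟ^2(U;F) ≅ 0


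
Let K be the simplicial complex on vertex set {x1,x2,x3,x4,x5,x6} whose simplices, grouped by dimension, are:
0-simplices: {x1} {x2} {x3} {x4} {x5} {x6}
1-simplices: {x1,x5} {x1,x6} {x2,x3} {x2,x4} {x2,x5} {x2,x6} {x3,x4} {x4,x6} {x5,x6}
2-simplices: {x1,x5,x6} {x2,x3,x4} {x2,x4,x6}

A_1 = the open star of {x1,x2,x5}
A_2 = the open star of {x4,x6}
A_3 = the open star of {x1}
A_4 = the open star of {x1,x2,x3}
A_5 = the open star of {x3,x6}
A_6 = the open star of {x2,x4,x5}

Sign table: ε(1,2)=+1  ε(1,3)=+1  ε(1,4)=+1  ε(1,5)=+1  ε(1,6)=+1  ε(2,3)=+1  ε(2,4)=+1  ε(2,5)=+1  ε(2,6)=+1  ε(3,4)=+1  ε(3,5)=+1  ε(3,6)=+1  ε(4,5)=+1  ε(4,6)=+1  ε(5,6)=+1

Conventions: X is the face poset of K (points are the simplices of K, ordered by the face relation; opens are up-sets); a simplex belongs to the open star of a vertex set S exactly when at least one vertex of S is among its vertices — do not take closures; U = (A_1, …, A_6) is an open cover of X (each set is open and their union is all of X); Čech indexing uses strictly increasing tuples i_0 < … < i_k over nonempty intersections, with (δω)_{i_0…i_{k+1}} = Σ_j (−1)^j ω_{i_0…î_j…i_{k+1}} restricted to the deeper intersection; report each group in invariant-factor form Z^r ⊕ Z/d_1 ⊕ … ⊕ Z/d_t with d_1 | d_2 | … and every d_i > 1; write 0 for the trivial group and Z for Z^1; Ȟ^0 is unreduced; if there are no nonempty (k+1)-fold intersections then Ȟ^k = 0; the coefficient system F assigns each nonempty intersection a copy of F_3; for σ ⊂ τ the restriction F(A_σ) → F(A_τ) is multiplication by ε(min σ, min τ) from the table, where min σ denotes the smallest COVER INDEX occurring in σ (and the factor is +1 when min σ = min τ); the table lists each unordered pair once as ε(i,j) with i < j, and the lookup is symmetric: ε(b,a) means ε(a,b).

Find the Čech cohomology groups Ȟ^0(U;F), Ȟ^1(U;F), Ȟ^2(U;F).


Ȟ^0 = Z/3, Ȟ^1 = 0 and Ȟ^2 = 0

nerve simplices:
  A1={{x1},{x2},{x5},{x1,x5},{x1,x6},{x2,x3},{x2,x4},{x2,x5},{x2,x6},{x5,x6},{x1,x5,x6},{x2,x3,x4},{x2,x4,x6}} A2={{x4},{x6},{x1,x6},{x2,x4},{x2,x6},{x3,x4},{x4,x6},{x5,x6},{x1,x5,x6},{x2,x3,x4},{x2,x4,x6}} A3={{x1},{x1,x5},{x1,x6},{x1,x5,x6}} A4={{x1},{x2},{x3},{x1,x5},{x1,x6},{x2,x3},{x2,x4},{x2,x5},{x2,x6},{x3,x4},{x1,x5,x6},{x2,x3,x4},{x2,x4,x6}} A5={{x3},{x6},{x1,x6},{x2,x3},{x2,x6},{x3,x4},{x4,x6},{x5,x6},{x1,x5,x6},{x2,x3,x4},{x2,x4,x6}} A6={{x2},{x4},{x5},{x1,x5},{x2,x3},{x2,x4},{x2,x5},{x2,x6},{x3,x4},{x4,x6},{x5,x6},{x1,x5,x6},{x2,x3,x4},{x2,x4,x6}}
  A12={{x1,x6},{x2,x4},{x2,x6},{x5,x6},{x1,x5,x6},{x2,x3,x4},{x2,x4,x6}} A13={{x1},{x1,x5},{x1,x6},{x1,x5,x6}} A14={{x1},{x2},{x1,x5},{x1,x6},{x2,x3},{x2,x4},{x2,x5},{x2,x6},{x1,x5,x6},{x2,x3,x4},{x2,x4,x6}} A15={{x1,x6},{x2,x3},{x2,x6},{x5,x6},{x1,x5,x6},{x2,x3,x4},{x2,x4,x6}} A16={{x2},{x5},{x1,x5},{x2,x3},{x2,x4},{x2,x5},{x2,x6},{x5,x6},{x1,x5,x6},{x2,x3,x4},{x2,x4,x6}} A23={{x1,x6},{x1,x5,x6}} A24={{x1,x6},{x2,x4},{x2,x6},{x3,x4},{x1,x5,x6},{x2,x3,x4},{x2,x4,x6}} A25={{x6},{x1,x6},{x2,x6},{x3,x4},{x4,x6},{x5,x6},{x1,x5,x6},{x2,x3,x4},{x2,x4,x6}} A26={{x4},{x2,x4},{x2,x6},{x3,x4},{x4,x6},{x5,x6},{x1,x5,x6},{x2,x3,x4},{x2,x4,x6}} A34={{x1},{x1,x5},{x1,x6},{x1,x5,x6}} A35={{x1,x6},{x1,x5,x6}} A36={{x1,x5},{x1,x5,x6}} A45={{x3},{x1,x6},{x2,x3},{x2,x6},{x3,x4},{x1,x5,x6},{x2,x3,x4},{x2,x4,x6}} A46={{x2},{x1,x5},{x2,x3},{x2,x4},{x2,x5},{x2,x6},{x3,x4},{x1,x5,x6},{x2,x3,x4},{x2,x4,x6}} A56={{x2,x3},{x2,x6},{x3,x4},{x4,x6},{x5,x6},{x1,x5,x6},{x2,x3,x4},{x2,x4,x6}}
  A123={{x1,x6},{x1,x5,x6}} A124={{x1,x6},{x2,x4},{x2,x6},{x1,x5,x6},{x2,x3,x4},{x2,x4,x6}} A125={{x1,x6},{x2,x6},{x5,x6},{x1,x5,x6},{x2,x3,x4},{x2,x4,x6}} A126={{x2,x4},{x2,x6},{x5,x6},{x1,x5,x6},{x2,x3,x4},{x2,x4,x6}} A134={{x1},{x1,x5},{x1,x6},{x1,x5,x6}} A135={{x1,x6},{x1,x5,x6}} A136={{x1,x5},{x1,x5,x6}} A145={{x1,x6},{x2,x3},{x2,x6},{x1,x5,x6},{x2,x3,x4},{x2,x4,x6}} A146={{x2},{x1,x5},{x2,x3},{x2,x4},{x2,x5},{x2,x6},{x1,x5,x6},{x2,x3,x4},{x2,x4,x6}} A156={{x2,x3},{x2,x6},{x5,x6},{x1,x5,x6},{x2,x3,x4},{x2,x4,x6}} A234={{x1,x6},{x1,x5,x6}} A235={{x1,x6},{x1,x5,x6}} A236={{x1,x5,x6}} A245={{x1,x6},{x2,x6},{x3,x4},{x1,x5,x6},{x2,x3,x4},{x2,x4,x6}} A246={{x2,x4},{x2,x6},{x3,x4},{x1,x5,x6},{x2,x3,x4},{x2,x4,x6}} A256={{x2,x6},{x3,x4},{x4,x6},{x5,x6},{x1,x5,x6},{x2,x3,x4},{x2,x4,x6}} A345={{x1,x6},{x1,x5,x6}} A346={{x1,x5},{x1,x5,x6}} A356={{x1,x5,x6}} A456={{x2,x3},{x2,x6},{x3,x4},{x1,x5,x6},{x2,x3,x4},{x2,x4,x6}}
  A1234={{x1,x6},{x1,x5,x6}} A1235={{x1,x6},{x1,x5,x6}} A1236={{x1,x5,x6}} A1245={{x1,x6},{x2,x6},{x1,x5,x6},{x2,x3,x4},{x2,x4,x6}} A1246={{x2,x4},{x2,x6},{x1,x5,x6},{x2,x3,x4},{x2,x4,x6}} A1256={{x2,x6},{x5,x6},{x1,x5,x6},{x2,x3,x4},{x2,x4,x6}} A1345={{x1,x6},{x1,x5,x6}} A1346={{x1,x5},{x1,x5,x6}} A1356={{x1,x5,x6}} A1456={{x2,x3},{x2,x6},{x1,x5,x6},{x2,x3,x4},{x2,x4,x6}} A2345={{x1,x6},{x1,x5,x6}} A2346={{x1,x5,x6}} A2356={{x1,x5,x6}} A2456={{x2,x6},{x3,x4},{x1,x5,x6},{x2,x3,x4},{x2,x4,x6}} A3456={{x1,x5,x6}}
  A12345={{x1,x6},{x1,x5,x6}} A12346={{x1,x5,x6}} A12356={{x1,x5,x6}} A12456={{x2,x6},{x1,x5,x6},{x2,x3,x4},{x2,x4,x6}} A13456={{x1,x5,x6}} A23456={{x1,x5,x6}}
  A123456={{x1,x5,x6}}
C dims 6,15,20,15; δ0: rk_F3 5; δ1: rk_F3 10; δ2: rk_F3 10
degree 0: 6−5−0 = 1 → Ȟ^0 ≅ Z/3
degree 1: 15−10−5 = 0 → Ȟ^1 ≅ 0
degree 2: 20−10−10 = 0 → Ȟ^2 ≅ 0


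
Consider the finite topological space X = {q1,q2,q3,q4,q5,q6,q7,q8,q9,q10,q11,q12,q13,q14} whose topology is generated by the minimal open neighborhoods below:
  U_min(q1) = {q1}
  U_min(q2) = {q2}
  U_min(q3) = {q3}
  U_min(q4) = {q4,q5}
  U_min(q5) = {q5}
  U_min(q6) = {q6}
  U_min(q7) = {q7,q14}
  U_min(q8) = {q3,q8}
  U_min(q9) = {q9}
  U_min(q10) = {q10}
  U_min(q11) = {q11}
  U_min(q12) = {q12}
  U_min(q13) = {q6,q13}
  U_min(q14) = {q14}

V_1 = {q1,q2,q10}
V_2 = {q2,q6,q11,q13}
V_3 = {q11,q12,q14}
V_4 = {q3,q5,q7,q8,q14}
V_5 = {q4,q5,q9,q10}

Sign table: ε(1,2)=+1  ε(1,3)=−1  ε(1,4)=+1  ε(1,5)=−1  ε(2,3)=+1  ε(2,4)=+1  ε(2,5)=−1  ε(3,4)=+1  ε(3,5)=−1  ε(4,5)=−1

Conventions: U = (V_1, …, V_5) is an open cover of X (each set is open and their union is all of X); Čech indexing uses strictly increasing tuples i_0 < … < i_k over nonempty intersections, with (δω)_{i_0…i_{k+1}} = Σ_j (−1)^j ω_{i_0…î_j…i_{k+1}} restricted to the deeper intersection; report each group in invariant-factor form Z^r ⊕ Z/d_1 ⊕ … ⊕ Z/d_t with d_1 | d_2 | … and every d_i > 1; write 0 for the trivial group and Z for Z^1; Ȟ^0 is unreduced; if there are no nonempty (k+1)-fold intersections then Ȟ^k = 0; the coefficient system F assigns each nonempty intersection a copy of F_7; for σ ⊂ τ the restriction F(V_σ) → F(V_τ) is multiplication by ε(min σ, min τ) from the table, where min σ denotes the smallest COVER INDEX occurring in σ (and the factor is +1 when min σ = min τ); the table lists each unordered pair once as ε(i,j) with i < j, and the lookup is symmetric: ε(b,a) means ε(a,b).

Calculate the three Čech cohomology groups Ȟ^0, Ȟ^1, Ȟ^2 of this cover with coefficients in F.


nerve simplices:
  V12={q2} V15={q10} V23={q11} V34={q14} V45={q5}
C dims 5,5; δ0: rk_F7 4
degree 0: 5−4−0 = 1 → Ȟ^0 ≅ Z/7
degree 1: 5−0−4 = 1 → Ȟ^1 ≅ Z/7
degree 2: 0−0−0 = 0 → Ȟ^2 ≅ 0

Ȟ^0(U;F) ≅ Z/7, Ȟ^1(U;F) ≅ Z/7 and Ȟ^2(U;F) ≅ 0


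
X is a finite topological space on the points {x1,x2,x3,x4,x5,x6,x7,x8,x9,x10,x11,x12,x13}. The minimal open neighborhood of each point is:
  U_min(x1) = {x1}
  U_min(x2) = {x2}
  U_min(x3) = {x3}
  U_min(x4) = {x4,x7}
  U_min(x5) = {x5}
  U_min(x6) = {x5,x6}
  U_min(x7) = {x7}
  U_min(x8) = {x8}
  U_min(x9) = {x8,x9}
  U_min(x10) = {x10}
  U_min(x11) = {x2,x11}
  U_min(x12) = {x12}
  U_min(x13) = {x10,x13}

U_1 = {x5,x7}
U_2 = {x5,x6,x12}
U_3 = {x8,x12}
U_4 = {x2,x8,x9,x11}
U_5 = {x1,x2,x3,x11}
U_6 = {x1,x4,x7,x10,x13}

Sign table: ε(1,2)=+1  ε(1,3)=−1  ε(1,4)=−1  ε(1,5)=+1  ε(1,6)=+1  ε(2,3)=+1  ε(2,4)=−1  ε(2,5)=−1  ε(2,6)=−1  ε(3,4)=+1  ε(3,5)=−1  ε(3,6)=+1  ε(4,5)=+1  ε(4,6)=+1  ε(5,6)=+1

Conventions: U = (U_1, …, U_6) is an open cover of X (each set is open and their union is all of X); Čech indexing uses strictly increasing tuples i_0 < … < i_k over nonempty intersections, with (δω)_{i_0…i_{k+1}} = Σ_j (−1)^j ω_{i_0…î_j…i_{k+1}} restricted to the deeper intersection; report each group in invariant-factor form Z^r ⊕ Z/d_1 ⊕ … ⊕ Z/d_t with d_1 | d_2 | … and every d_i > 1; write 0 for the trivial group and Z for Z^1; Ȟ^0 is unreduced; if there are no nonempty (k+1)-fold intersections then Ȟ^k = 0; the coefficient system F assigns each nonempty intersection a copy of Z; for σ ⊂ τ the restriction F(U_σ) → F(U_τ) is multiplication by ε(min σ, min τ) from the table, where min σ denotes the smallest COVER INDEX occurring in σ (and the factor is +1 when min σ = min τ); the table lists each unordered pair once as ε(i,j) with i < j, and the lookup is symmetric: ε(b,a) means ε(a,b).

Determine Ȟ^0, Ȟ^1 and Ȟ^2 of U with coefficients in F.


nerve of the cover:
  U12={x5} U16={x7} U23={x12} U34={x8} U45={x2,x11} U56={x1}
C dims 6,6; δ0: rk 5, SNF 1^5
Ȟ^0 = (6 − 5) − 0 = 1, so Ȟ^0 ≅ Z
Ȟ^1 = (6 − 0) − 5 = 1, so Ȟ^1 ≅ Z
Ȟ^2 = (0 − 0) − 0 = 0, so Ȟ^2 ≅ 0

Ȟ^0 = Z, Ȟ^1 = Z, Ȟ^2 = 0


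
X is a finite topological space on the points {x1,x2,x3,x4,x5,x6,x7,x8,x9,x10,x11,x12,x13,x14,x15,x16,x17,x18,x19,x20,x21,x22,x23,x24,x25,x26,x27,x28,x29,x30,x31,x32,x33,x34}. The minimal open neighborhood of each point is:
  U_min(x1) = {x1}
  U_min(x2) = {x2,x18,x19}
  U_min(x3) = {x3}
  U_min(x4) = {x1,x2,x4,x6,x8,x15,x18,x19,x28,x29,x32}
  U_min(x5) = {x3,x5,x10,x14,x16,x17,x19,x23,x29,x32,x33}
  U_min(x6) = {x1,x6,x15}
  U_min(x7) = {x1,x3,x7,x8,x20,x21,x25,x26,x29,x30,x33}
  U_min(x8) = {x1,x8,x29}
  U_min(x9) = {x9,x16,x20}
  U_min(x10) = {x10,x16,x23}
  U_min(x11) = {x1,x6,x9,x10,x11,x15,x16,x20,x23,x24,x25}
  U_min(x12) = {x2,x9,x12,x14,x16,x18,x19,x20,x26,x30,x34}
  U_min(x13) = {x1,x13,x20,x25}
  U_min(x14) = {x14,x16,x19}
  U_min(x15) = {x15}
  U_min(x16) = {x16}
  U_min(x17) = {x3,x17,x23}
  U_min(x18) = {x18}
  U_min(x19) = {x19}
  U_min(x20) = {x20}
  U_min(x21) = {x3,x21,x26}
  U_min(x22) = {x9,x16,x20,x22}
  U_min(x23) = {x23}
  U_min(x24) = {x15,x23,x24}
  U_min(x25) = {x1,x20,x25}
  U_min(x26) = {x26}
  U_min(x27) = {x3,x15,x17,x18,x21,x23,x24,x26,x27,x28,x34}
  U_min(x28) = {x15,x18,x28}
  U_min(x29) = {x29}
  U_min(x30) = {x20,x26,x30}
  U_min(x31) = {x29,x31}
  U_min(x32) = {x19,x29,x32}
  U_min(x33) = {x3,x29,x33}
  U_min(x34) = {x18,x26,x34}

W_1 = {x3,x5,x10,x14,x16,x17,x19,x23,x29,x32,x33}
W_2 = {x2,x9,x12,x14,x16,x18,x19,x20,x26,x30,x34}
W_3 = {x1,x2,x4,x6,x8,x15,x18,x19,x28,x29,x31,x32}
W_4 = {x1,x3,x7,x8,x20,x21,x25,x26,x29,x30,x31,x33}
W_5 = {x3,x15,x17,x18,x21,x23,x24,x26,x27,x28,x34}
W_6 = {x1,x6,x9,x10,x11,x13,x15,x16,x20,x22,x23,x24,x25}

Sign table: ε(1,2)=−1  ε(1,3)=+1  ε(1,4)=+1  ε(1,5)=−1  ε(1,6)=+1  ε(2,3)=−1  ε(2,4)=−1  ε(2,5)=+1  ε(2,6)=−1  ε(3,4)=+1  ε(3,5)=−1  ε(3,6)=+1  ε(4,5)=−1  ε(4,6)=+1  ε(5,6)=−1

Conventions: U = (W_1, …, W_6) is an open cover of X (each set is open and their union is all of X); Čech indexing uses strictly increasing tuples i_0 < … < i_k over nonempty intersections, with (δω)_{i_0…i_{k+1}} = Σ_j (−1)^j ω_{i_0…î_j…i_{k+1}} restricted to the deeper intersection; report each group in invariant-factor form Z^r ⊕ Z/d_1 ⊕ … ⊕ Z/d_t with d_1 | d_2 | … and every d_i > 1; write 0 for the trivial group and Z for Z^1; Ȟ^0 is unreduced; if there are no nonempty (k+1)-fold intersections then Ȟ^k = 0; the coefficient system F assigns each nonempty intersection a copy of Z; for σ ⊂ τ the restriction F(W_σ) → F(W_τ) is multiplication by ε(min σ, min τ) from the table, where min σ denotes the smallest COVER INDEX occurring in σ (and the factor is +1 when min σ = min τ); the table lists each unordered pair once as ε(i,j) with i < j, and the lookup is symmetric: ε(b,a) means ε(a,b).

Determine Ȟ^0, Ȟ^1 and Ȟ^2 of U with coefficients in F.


Ȟ^0 ≅ Z, Ȟ^1 ≅ 0, Ȟ^2 ≅ Z/2

intersection data:
  W12={x14,x16,x19} W13={x19,x29,x32} W14={x3,x29,x33} W15={x3,x17,x23} W16={x10,x16,x23} W23={x2,x18,x19} W24={x20,x26,x30} W25={x18,x26,x34} W26={x9,x16,x20} W34={x1,x8,x29,x31} W35={x15,x18,x28} W36={x1,x6,x15} W45={x3,x21,x26} W46={x1,x20,x25} W56={x15,x23,x24}
  W123={x19} W126={x16} W134={x29} W145={x3} W156={x23} W235={x18} W245={x26} W246={x20} W346={x1} W356={x15}
C dims 6,15,10; δ0: rk 5, SNF 1^5; δ1: rk 10, SNF 1^9·2
Ȟ^0 = (6 − 5) − 0 = 1, so Ȟ^0 ≅ Z
Ȟ^1 = (15 − 10) − 5 = 0, so Ȟ^1 ≅ 0
Ȟ^2 = (10 − 0) − 10 = 0 plus torsion [2], so Ȟ^2 ≅ Z/2


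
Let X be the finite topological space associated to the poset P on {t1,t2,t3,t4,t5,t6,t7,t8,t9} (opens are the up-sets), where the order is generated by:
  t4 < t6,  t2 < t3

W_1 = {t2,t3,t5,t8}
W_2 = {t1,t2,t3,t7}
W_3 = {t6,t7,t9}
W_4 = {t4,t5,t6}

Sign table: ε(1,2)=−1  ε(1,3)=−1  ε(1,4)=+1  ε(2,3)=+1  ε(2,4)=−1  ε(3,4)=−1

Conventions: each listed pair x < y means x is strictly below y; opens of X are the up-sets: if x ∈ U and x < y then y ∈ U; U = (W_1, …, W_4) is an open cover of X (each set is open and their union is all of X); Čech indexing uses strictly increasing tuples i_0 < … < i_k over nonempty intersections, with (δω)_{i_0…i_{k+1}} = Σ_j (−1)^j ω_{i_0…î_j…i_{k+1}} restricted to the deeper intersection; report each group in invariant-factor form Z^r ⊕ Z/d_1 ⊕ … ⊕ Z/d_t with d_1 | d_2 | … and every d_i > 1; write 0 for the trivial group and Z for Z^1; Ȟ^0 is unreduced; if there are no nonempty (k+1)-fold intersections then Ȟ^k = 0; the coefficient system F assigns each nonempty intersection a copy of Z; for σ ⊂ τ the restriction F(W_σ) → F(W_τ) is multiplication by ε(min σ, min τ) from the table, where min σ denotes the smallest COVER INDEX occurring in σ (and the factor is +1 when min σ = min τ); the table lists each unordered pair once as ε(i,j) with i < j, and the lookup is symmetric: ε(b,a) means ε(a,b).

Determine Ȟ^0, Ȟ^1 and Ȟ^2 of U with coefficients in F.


nonempty intersections:
  W12={t2,t3} W14={t5} W23={t7} W34={t6}
C dims 4,4; δ0: rk 3, SNF 1^3
Ȟ^0: (4−3)−0=1 ⇒ Z
Ȟ^1: (4−0)−3=1 ⇒ Z
Ȟ^2: (0−0)−0=0 ⇒ 0

Ȟ^0 = Z, Ȟ^1 = Z and Ȟ^2 = 0
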